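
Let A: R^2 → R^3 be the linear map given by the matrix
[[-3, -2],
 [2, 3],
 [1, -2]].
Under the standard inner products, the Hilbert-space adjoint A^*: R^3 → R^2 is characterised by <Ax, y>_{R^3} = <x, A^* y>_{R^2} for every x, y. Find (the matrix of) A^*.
A^* = A^T =
[[-3, 2, 1],
 [-2, 3, -2]]

For real matrices with standard dot products, the defining identity <Ax, y> = <x, A^* y> gives (Ax)^T y = x^T (A^*) y, i.e. x^T A^T y = x^T (A^*) y. Since this holds for all x, y, we must have A^* = A^T. Therefore
A^* =
[[-3, 2, 1],
 [-2, 3, -2]].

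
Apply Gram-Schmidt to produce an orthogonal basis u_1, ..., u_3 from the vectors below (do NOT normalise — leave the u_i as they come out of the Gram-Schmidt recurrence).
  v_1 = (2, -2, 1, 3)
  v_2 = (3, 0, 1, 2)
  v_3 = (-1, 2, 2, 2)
Orthogonal basis:
  u_1 = (2, -2, 1, 3)
  u_2 = (14/9, 13/9, 5/18, -1/6)
  u_3 = (-145/83, 144/83, 149/83, 143/83)

Apply the Gram-Schmidt recurrence
  u_1 = v_1
  u_i = v_i − Σ_{j<i} ((v_i · u_j) / (u_j · u_j)) · u_j.

Step by step this gives:
  u_1 = (2, -2, 1, 3)
  u_2 = (14/9, 13/9, 5/18, -1/6)
  u_3 = (-145/83, 144/83, 149/83, 143/83)

Orthogonality check:
  u_2 · u_1 = 0 (should be 0)
  u_3 · u_1 = 0 (should be 0)
  u_3 · u_2 = 0 (should be 0)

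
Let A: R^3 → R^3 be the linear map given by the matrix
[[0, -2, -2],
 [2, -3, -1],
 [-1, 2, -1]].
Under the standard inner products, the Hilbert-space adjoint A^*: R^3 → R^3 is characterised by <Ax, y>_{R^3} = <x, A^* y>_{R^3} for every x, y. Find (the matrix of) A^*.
A^* = A^T =
[[0, 2, -1],
 [-2, -3, 2],
 [-2, -1, -1]]

For real matrices with standard dot products, the defining identity <Ax, y> = <x, A^* y> gives (Ax)^T y = x^T (A^*) y, i.e. x^T A^T y = x^T (A^*) y. Since this holds for all x, y, we must have A^* = A^T. Therefore
A^* =
[[0, 2, -1],
 [-2, -3, 2],
 [-2, -1, -1]].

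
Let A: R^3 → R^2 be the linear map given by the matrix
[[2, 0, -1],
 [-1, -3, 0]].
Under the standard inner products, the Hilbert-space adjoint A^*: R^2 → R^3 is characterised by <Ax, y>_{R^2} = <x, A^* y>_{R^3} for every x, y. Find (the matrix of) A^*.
A^* = A^T =
[[2, -1],
 [0, -3],
 [-1, 0]]

For real matrices with standard dot products, the defining identity <Ax, y> = <x, A^* y> gives (Ax)^T y = x^T (A^*) y, i.e. x^T A^T y = x^T (A^*) y. Since this holds for all x, y, we must have A^* = A^T. Therefore
A^* =
[[2, -1],
 [0, -3],
 [-1, 0]].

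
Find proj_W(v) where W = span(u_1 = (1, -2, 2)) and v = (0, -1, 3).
proj_W(v) = (8/9, -16/9, 16/9)

Set up U = [u_1 | ... | u_1] ∈ R^(3×1). The projector onto W = col(U) is P = U (U^T U)^(-1) U^T.
Compute U^T U =
  [9],
and U^T v = (8).
Solve U^T U · c = U^T v for the coefficients: c = (8/9). The projection is proj_W(v) = U c.
Check: (v - proj_W(v)) · u_1 = 0  (should be 0).
Result: proj_W(v) = (8/9, -16/9, 16/9).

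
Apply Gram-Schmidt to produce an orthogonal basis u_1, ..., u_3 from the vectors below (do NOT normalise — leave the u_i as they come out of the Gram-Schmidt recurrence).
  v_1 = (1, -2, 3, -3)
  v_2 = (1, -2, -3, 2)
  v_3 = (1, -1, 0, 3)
Orthogonal basis:
  u_1 = (1, -2, 3, -3)
  u_2 = (33/23, -66/23, -39/23, 16/23)
  u_3 = (185/314, -28/157, 495/314, 297/157)

Apply the Gram-Schmidt recurrence
  u_1 = v_1
  u_i = v_i − Σ_{j<i} ((v_i · u_j) / (u_j · u_j)) · u_j.

Step by step this gives:
  u_1 = (1, -2, 3, -3)
  u_2 = (33/23, -66/23, -39/23, 16/23)
  u_3 = (185/314, -28/157, 495/314, 297/157)

Orthogonality check:
  u_2 · u_1 = 0 (should be 0)
  u_3 · u_1 = 0 (should be 0)
  u_3 · u_2 = 0 (should be 0)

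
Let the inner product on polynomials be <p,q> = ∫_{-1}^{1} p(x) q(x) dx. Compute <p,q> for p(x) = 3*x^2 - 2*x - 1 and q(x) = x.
<p,q> = -4/3

Expand the product: p(x)·q(x) = 3*x^3 - 2*x^2 - x.
∫_{-1}^{1} of each monomial x^k gives [2/(k+1) if k even, 0 if k odd]. Integrating term-by-term (or equivalently evaluating the antiderivative F(x) = 3*x^4/4 - 2*x^3/3 - x^2/2 at the endpoints):
  F(1) − F(−1) = -5/12 − (11/12) = -4/3.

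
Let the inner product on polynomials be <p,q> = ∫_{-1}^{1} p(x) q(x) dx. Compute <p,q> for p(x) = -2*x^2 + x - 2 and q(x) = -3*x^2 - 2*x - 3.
<p,q> = 316/15

Expand the product: p(x)·q(x) = 6*x^4 + x^3 + 10*x^2 + x + 6.
∫_{-1}^{1} of each monomial x^k gives [2/(k+1) if k even, 0 if k odd]. Integrating term-by-term (or equivalently evaluating the antiderivative F(x) = 6*x^5/5 + x^4/4 + 10*x^3/3 + x^2/2 + 6*x at the endpoints):
  F(1) − F(−1) = 677/60 − (-587/60) = 316/15.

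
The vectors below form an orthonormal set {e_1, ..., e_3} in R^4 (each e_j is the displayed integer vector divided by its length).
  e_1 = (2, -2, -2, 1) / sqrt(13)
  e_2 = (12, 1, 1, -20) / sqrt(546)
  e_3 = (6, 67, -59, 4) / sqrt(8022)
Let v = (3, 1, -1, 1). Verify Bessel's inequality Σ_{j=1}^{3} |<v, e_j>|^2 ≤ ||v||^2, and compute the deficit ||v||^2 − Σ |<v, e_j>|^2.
Σ |<v, e_j>|^2 = 1331/191; ||v||^2 = 12; deficit = 961/191

Write each e_j = u_j / sqrt(<u_j, u_j>) where u_j is the displayed integer vector. Then <v, e_j> = <v, u_j> / sqrt(<u_j, u_j>), so |<v, e_j>|^2 = <v, u_j>^2 / <u_j, u_j>.
Coefficients: <v, e_1> = 7/sqrt(13), <v, e_2> = 16/sqrt(546), <v, e_3> = 148/sqrt(8022).
Square and sum: Σ |<v, e_j>|^2 = 1331/191.
Compute ||v||^2 = v·v = 12.
Deficit = 12 − 1331/191 = 961/191 ≥ 0, confirming Bessel's inequality. (The deficit equals ||v − Σ <v,e_j> e_j||^2, the squared distance from v to span{e_j}.)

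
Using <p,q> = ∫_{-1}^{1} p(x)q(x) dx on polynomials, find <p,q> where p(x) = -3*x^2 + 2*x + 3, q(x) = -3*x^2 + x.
<p,q> = -16/15

Expand the product: p(x)·q(x) = 9*x^4 - 9*x^3 - 7*x^2 + 3*x.
∫_{-1}^{1} of each monomial x^k gives [2/(k+1) if k even, 0 if k odd]. Integrating term-by-term (or equivalently evaluating the antiderivative F(x) = 9*x^5/5 - 9*x^4/4 - 7*x^3/3 + 3*x^2/2 at the endpoints):
  F(1) − F(−1) = -77/60 − (-13/60) = -16/15.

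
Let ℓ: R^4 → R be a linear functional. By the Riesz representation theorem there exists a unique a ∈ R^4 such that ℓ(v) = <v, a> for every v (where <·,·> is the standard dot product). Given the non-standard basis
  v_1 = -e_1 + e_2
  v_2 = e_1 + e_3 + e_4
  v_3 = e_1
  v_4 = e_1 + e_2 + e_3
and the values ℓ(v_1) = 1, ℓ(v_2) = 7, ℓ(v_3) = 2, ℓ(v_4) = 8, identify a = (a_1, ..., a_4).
a = (2, 3, 3, 2)

Write a = (a_1, ..., a_4) in the standard basis. For each basis vector v_i, ℓ(v_i) = <v_i, a> is a linear equation in the a_j's. Collect the n equations into a matrix system V a = ℓ, where row i of V is v_i (expressed in the standard basis). Since V is invertible (lower-triangular with 1s on the diagonal, up to permutation), solve by back-substitution:
  V =
[[-1, 1, 0, 0],
 [1, 0, 1, 1],
 [1, 0, 0, 0],
 [1, 1, 1, 0]]
  V a = (1, 7, 2, 8)
Solving gives a = (2, 3, 3, 2).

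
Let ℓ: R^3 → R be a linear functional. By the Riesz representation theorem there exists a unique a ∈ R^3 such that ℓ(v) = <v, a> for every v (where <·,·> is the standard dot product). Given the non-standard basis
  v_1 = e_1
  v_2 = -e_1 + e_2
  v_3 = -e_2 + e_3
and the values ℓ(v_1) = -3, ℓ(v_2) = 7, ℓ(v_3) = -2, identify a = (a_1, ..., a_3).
a = (-3, 4, 2)

Write a = (a_1, ..., a_3) in the standard basis. For each basis vector v_i, ℓ(v_i) = <v_i, a> is a linear equation in the a_j's. Collect the n equations into a matrix system V a = ℓ, where row i of V is v_i (expressed in the standard basis). Since V is invertible (lower-triangular with 1s on the diagonal, up to permutation), solve by back-substitution:
  V =
[[1, 0, 0],
 [-1, 1, 0],
 [0, -1, 1]]
  V a = (-3, 7, -2)
Solving gives a = (-3, 4, 2).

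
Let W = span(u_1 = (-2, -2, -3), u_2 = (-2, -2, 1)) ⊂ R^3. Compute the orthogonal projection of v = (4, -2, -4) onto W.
proj_W(v) = (1, 1, -4)

Set up U = [u_1 | ... | u_2] ∈ R^(3×2). The projector onto W = col(U) is P = U (U^T U)^(-1) U^T.
Compute U^T U =
  [17, 5]
  [5, 9],
and U^T v = (8, -8).
Solve U^T U · c = U^T v for the coefficients: c = (7/8, -11/8). The projection is proj_W(v) = U c.
Check: (v - proj_W(v)) · u_1 = 0  (should be 0).
Check: (v - proj_W(v)) · u_2 = 0  (should be 0).
Result: proj_W(v) = (1, 1, -4).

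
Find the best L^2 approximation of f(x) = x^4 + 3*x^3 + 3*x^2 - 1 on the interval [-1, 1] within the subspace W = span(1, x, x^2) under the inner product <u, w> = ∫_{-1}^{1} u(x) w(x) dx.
g(x) = 27*x^2/7 + 9*x/5 - 38/35

The best approximation g ∈ W is the orthogonal projection of f onto W. Writing g = a_0 + a_1 x + a_2 x^2, the coefficients solve the normal equations G · a = b where
  G_{ij} = <φ_i, φ_j> and b_i = <f, φ_i>, with φ_0 = 1, φ_1 = x, φ_2 = x^2.
G =
  [2, 0, 2/3]
  [0, 2/3, 0]
  [2/3, 0, 2/5],
b = (2/5, 6/5, 86/105).
Solving gives a_0 = -38/35, a_1 = 9/5, a_2 = 27/7, so
  g(x) = 27*x^2/7 + 9*x/5 - 38/35.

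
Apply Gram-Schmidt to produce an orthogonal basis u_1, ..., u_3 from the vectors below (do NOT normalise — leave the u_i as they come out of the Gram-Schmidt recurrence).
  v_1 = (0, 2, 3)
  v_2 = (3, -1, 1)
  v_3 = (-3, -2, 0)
Orthogonal basis:
  u_1 = (0, 2, 3)
  u_2 = (3, -15/13, 10/13)
  u_3 = (-165/142, -297/142, 99/71)

Apply the Gram-Schmidt recurrence
  u_1 = v_1
  u_i = v_i − Σ_{j<i} ((v_i · u_j) / (u_j · u_j)) · u_j.

Step by step this gives:
  u_1 = (0, 2, 3)
  u_2 = (3, -15/13, 10/13)
  u_3 = (-165/142, -297/142, 99/71)

Orthogonality check:
  u_2 · u_1 = 0 (should be 0)
  u_3 · u_1 = 0 (should be 0)
  u_3 · u_2 = 0 (should be 0)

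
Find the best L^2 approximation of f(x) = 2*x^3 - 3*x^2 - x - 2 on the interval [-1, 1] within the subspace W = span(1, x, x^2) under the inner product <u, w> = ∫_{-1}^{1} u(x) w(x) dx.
g(x) = -3*x^2 + x/5 - 2

The best approximation g ∈ W is the orthogonal projection of f onto W. Writing g = a_0 + a_1 x + a_2 x^2, the coefficients solve the normal equations G · a = b where
  G_{ij} = <φ_i, φ_j> and b_i = <f, φ_i>, with φ_0 = 1, φ_1 = x, φ_2 = x^2.
G =
  [2, 0, 2/3]
  [0, 2/3, 0]
  [2/3, 0, 2/5],
b = (-6, 2/15, -38/15).
Solving gives a_0 = -2, a_1 = 1/5, a_2 = -3, so
  g(x) = -3*x^2 + x/5 - 2.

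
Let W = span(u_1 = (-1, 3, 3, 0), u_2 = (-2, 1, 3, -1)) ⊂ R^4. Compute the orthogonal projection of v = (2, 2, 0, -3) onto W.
proj_W(v) = (28/89, 101/89, 27/89, 37/89)

Set up U = [u_1 | ... | u_2] ∈ R^(4×2). The projector onto W = col(U) is P = U (U^T U)^(-1) U^T.
Compute U^T U =
  [19, 14]
  [14, 15],
and U^T v = (4, 1).
Solve U^T U · c = U^T v for the coefficients: c = (46/89, -37/89). The projection is proj_W(v) = U c.
Check: (v - proj_W(v)) · u_1 = 0  (should be 0).
Check: (v - proj_W(v)) · u_2 = 0  (should be 0).
Result: proj_W(v) = (28/89, 101/89, 27/89, 37/89).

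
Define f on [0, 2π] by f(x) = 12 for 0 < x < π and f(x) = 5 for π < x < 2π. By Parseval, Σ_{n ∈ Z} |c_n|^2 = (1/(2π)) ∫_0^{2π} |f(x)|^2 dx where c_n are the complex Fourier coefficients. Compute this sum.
Σ |c_n|^2 = 169/2

Parseval equates the L^2 energy of f (normalised by 1/(2π)) with the ℓ^2 sum of its Fourier coefficients: (1/(2π)) ∫_0^{2π} |f|^2 = Σ |c_n|^2.
Compute the left side: (1/(2π)) [∫_0^π 12^2 dx + ∫_π^{2π} 5^2 dx] = (1/(2π)) · (144π + 25π) = (144 + 25)/2 = 169/2.
So Σ_{n ∈ Z} |c_n|^2 = 169/2.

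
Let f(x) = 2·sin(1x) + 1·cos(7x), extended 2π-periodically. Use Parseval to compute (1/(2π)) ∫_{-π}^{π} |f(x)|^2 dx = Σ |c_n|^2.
Σ |c_n|^2 = 5/2

Expand |f|^2 and use orthogonality of {sin(nx), cos(mx)} on [-π, π]:
  ∫_{-π}^{π} sin(nx)^2 dx = π, ∫ cos(mx)^2 dx = π, and cross terms integrate to 0.
So ∫_{-π}^{π} f(x)^2 dx = 2^2 · π + 1^2 · π = (4 + 1)π.
Divide by 2π: (4 + 1)/2 = 5/2.
By Parseval, this equals Σ |c_n|^2.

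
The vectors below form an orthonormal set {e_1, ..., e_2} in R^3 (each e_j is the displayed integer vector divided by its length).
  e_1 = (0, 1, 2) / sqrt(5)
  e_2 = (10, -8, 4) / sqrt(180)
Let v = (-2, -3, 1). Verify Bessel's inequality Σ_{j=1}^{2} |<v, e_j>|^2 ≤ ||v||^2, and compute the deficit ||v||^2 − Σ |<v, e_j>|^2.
Σ |<v, e_j>|^2 = 5/9; ||v||^2 = 14; deficit = 121/9

Write each e_j = u_j / sqrt(<u_j, u_j>) where u_j is the displayed integer vector. Then <v, e_j> = <v, u_j> / sqrt(<u_j, u_j>), so |<v, e_j>|^2 = <v, u_j>^2 / <u_j, u_j>.
Coefficients: <v, e_1> = -1/sqrt(5), <v, e_2> = 8/sqrt(180).
Square and sum: Σ |<v, e_j>|^2 = 5/9.
Compute ||v||^2 = v·v = 14.
Deficit = 14 − 5/9 = 121/9 ≥ 0, confirming Bessel's inequality. (The deficit equals ||v − Σ <v,e_j> e_j||^2, the squared distance from v to span{e_j}.)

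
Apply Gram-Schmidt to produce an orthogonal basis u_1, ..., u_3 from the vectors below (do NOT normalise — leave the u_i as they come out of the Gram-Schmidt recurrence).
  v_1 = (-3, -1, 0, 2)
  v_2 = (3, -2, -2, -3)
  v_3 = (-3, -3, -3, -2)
Orthogonal basis:
  u_1 = (-3, -1, 0, 2)
  u_2 = (3/14, -41/14, -2, -8/7)
  u_3 = (-20/13, 40/39, -25/39, -70/39)

Apply the Gram-Schmidt recurrence
  u_1 = v_1
  u_i = v_i − Σ_{j<i} ((v_i · u_j) / (u_j · u_j)) · u_j.

Step by step this gives:
  u_1 = (-3, -1, 0, 2)
  u_2 = (3/14, -41/14, -2, -8/7)
  u_3 = (-20/13, 40/39, -25/39, -70/39)

Orthogonality check:
  u_2 · u_1 = 0 (should be 0)
  u_3 · u_1 = 0 (should be 0)
  u_3 · u_2 = 0 (should be 0)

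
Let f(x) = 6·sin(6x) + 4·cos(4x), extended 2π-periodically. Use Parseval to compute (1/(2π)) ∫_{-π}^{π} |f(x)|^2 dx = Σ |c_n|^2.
Σ |c_n|^2 = 26

Expand |f|^2 and use orthogonality of {sin(nx), cos(mx)} on [-π, π]:
  ∫_{-π}^{π} sin(nx)^2 dx = π, ∫ cos(mx)^2 dx = π, and cross terms integrate to 0.
So ∫_{-π}^{π} f(x)^2 dx = 6^2 · π + 4^2 · π = (36 + 16)π.
Divide by 2π: (36 + 16)/2 = 26.
By Parseval, this equals Σ |c_n|^2.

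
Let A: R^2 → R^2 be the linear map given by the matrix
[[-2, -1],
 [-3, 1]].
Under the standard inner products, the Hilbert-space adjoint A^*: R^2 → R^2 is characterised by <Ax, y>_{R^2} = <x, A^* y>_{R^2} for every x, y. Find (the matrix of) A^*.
A^* = A^T =
[[-2, -3],
 [-1, 1]]

For real matrices with standard dot products, the defining identity <Ax, y> = <x, A^* y> gives (Ax)^T y = x^T (A^*) y, i.e. x^T A^T y = x^T (A^*) y. Since this holds for all x, y, we must have A^* = A^T. Therefore
A^* =
[[-2, -3],
 [-1, 1]].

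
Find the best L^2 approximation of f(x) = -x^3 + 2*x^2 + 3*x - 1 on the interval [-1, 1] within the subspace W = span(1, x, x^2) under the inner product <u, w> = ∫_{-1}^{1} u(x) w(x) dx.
g(x) = 2*x^2 + 12*x/5 - 1

The best approximation g ∈ W is the orthogonal projection of f onto W. Writing g = a_0 + a_1 x + a_2 x^2, the coefficients solve the normal equations G · a = b where
  G_{ij} = <φ_i, φ_j> and b_i = <f, φ_i>, with φ_0 = 1, φ_1 = x, φ_2 = x^2.
G =
  [2, 0, 2/3]
  [0, 2/3, 0]
  [2/3, 0, 2/5],
b = (-2/3, 8/5, 2/15).
Solving gives a_0 = -1, a_1 = 12/5, a_2 = 2, so
  g(x) = 2*x^2 + 12*x/5 - 1.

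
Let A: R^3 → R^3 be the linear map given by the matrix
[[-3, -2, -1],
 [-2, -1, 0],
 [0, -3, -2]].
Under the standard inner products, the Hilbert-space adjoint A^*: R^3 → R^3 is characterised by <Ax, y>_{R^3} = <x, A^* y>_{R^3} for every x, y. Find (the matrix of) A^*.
A^* = A^T =
[[-3, -2, 0],
 [-2, -1, -3],
 [-1, 0, -2]]

For real matrices with standard dot products, the defining identity <Ax, y> = <x, A^* y> gives (Ax)^T y = x^T (A^*) y, i.e. x^T A^T y = x^T (A^*) y. Since this holds for all x, y, we must have A^* = A^T. Therefore
A^* =
[[-3, -2, 0],
 [-2, -1, -3],
 [-1, 0, -2]].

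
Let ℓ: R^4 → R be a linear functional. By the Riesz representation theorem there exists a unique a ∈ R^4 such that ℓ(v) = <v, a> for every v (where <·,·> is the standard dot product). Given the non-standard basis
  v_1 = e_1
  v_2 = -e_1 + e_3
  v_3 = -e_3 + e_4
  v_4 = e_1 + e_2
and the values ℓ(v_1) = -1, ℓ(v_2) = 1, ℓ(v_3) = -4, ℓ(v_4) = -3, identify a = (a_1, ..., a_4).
a = (-1, -2, 0, -4)

Write a = (a_1, ..., a_4) in the standard basis. For each basis vector v_i, ℓ(v_i) = <v_i, a> is a linear equation in the a_j's. Collect the n equations into a matrix system V a = ℓ, where row i of V is v_i (expressed in the standard basis). Since V is invertible (lower-triangular with 1s on the diagonal, up to permutation), solve by back-substitution:
  V =
[[1, 0, 0, 0],
 [-1, 0, 1, 0],
 [0, 0, -1, 1],
 [1, 1, 0, 0]]
  V a = (-1, 1, -4, -3)
Solving gives a = (-1, -2, 0, -4).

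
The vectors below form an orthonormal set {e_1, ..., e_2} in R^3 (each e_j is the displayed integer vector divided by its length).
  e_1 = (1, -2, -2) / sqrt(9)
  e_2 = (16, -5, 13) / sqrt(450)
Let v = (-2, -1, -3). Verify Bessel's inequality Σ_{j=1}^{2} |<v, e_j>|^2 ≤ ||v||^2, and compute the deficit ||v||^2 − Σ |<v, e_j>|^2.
Σ |<v, e_j>|^2 = 342/25; ||v||^2 = 14; deficit = 8/25

Write each e_j = u_j / sqrt(<u_j, u_j>) where u_j is the displayed integer vector. Then <v, e_j> = <v, u_j> / sqrt(<u_j, u_j>), so |<v, e_j>|^2 = <v, u_j>^2 / <u_j, u_j>.
Coefficients: <v, e_1> = 6/sqrt(9), <v, e_2> = -66/sqrt(450).
Square and sum: Σ |<v, e_j>|^2 = 342/25.
Compute ||v||^2 = v·v = 14.
Deficit = 14 − 342/25 = 8/25 ≥ 0, confirming Bessel's inequality. (The deficit equals ||v − Σ <v,e_j> e_j||^2, the squared distance from v to span{e_j}.)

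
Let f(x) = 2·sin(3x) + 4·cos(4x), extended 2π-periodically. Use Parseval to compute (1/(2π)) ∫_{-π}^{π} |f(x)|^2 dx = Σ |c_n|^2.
Σ |c_n|^2 = 10

Expand |f|^2 and use orthogonality of {sin(nx), cos(mx)} on [-π, π]:
  ∫_{-π}^{π} sin(nx)^2 dx = π, ∫ cos(mx)^2 dx = π, and cross terms integrate to 0.
So ∫_{-π}^{π} f(x)^2 dx = 2^2 · π + 4^2 · π = (4 + 16)π.
Divide by 2π: (4 + 16)/2 = 10.
By Parseval, this equals Σ |c_n|^2.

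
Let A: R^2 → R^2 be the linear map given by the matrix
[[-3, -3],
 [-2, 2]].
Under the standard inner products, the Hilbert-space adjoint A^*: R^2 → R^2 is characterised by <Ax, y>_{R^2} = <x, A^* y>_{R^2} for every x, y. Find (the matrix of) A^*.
A^* = A^T =
[[-3, -2],
 [-3, 2]]

For real matrices with standard dot products, the defining identity <Ax, y> = <x, A^* y> gives (Ax)^T y = x^T (A^*) y, i.e. x^T A^T y = x^T (A^*) y. Since this holds for all x, y, we must have A^* = A^T. Therefore
A^* =
[[-3, -2],
 [-3, 2]].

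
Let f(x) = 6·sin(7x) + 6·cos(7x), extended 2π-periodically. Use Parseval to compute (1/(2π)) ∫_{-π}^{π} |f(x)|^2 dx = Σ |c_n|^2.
Σ |c_n|^2 = 36

Expand |f|^2 and use orthogonality of {sin(nx), cos(mx)} on [-π, π]:
  ∫_{-π}^{π} sin(nx)^2 dx = π, ∫ cos(mx)^2 dx = π, and cross terms integrate to 0.
So ∫_{-π}^{π} f(x)^2 dx = 6^2 · π + 6^2 · π = (36 + 36)π.
Divide by 2π: (36 + 36)/2 = 36.
By Parseval, this equals Σ |c_n|^2.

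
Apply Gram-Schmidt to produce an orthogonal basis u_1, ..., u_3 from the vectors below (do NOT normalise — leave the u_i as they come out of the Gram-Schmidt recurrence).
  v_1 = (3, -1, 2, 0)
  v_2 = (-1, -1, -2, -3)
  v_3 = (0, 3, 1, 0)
Orthogonal basis:
  u_1 = (3, -1, 2, 0)
  u_2 = (2/7, -10/7, -8/7, -3)
  u_3 = (59/174, 401/174, 56/87, -38/29)

Apply the Gram-Schmidt recurrence
  u_1 = v_1
  u_i = v_i − Σ_{j<i} ((v_i · u_j) / (u_j · u_j)) · u_j.

Step by step this gives:
  u_1 = (3, -1, 2, 0)
  u_2 = (2/7, -10/7, -8/7, -3)
  u_3 = (59/174, 401/174, 56/87, -38/29)

Orthogonality check:
  u_2 · u_1 = 0 (should be 0)
  u_3 · u_1 = 0 (should be 0)
  u_3 · u_2 = 0 (should be 0)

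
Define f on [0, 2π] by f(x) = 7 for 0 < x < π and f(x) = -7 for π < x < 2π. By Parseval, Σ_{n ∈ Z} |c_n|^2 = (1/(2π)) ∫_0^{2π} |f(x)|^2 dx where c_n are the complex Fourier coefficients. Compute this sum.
Σ |c_n|^2 = 49

Parseval equates the L^2 energy of f (normalised by 1/(2π)) with the ℓ^2 sum of its Fourier coefficients: (1/(2π)) ∫_0^{2π} |f|^2 = Σ |c_n|^2.
Compute the left side: (1/(2π)) [∫_0^π 7^2 dx + ∫_π^{2π} (-7)^2 dx] = (1/(2π)) · (49π + 49π) = (49 + 49)/2 = 49.
So Σ_{n ∈ Z} |c_n|^2 = 49.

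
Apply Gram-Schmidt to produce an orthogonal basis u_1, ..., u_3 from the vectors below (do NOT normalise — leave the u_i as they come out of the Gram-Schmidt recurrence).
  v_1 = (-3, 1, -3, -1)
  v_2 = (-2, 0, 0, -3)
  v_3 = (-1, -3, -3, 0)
Orthogonal basis:
  u_1 = (-3, 1, -3, -1)
  u_2 = (-13/20, -9/20, 27/20, -51/20)
  u_3 = (36/179, -636/179, -240/179, -24/179)

Apply the Gram-Schmidt recurrence
  u_1 = v_1
  u_i = v_i − Σ_{j<i} ((v_i · u_j) / (u_j · u_j)) · u_j.

Step by step this gives:
  u_1 = (-3, 1, -3, -1)
  u_2 = (-13/20, -9/20, 27/20, -51/20)
  u_3 = (36/179, -636/179, -240/179, -24/179)

Orthogonality check:
  u_2 · u_1 = 0 (should be 0)
  u_3 · u_1 = 0 (should be 0)
  u_3 · u_2 = 0 (should be 0)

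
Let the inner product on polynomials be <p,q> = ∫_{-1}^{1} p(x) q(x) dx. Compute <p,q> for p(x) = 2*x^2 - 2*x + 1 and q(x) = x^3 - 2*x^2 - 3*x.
<p,q> = 4/15

Expand the product: p(x)·q(x) = 2*x^5 - 6*x^4 - x^3 + 4*x^2 - 3*x.
∫_{-1}^{1} of each monomial x^k gives [2/(k+1) if k even, 0 if k odd]. Integrating term-by-term (or equivalently evaluating the antiderivative F(x) = x^6/3 - 6*x^5/5 - x^4/4 + 4*x^3/3 - 3*x^2/2 at the endpoints):
  F(1) − F(−1) = -77/60 − (-31/20) = 4/15.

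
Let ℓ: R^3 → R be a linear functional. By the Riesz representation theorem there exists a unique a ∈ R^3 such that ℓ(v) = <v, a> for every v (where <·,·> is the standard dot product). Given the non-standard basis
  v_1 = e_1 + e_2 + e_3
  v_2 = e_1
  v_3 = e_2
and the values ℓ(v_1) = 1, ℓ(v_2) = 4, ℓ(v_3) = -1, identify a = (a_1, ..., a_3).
a = (4, -1, -2)

Write a = (a_1, ..., a_3) in the standard basis. For each basis vector v_i, ℓ(v_i) = <v_i, a> is a linear equation in the a_j's. Collect the n equations into a matrix system V a = ℓ, where row i of V is v_i (expressed in the standard basis). Since V is invertible (lower-triangular with 1s on the diagonal, up to permutation), solve by back-substitution:
  V =
[[1, 1, 1],
 [1, 0, 0],
 [0, 1, 0]]
  V a = (1, 4, -1)
Solving gives a = (4, -1, -2).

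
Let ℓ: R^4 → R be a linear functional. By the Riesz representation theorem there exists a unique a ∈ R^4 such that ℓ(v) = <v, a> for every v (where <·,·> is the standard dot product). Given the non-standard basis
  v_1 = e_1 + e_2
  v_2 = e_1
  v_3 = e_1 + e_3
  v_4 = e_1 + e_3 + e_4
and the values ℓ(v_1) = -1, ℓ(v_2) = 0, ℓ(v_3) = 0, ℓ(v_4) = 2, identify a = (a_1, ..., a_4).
a = (0, -1, 0, 2)

Write a = (a_1, ..., a_4) in the standard basis. For each basis vector v_i, ℓ(v_i) = <v_i, a> is a linear equation in the a_j's. Collect the n equations into a matrix system V a = ℓ, where row i of V is v_i (expressed in the standard basis). Since V is invertible (lower-triangular with 1s on the diagonal, up to permutation), solve by back-substitution:
  V =
[[1, 1, 0, 0],
 [1, 0, 0, 0],
 [1, 0, 1, 0],
 [1, 0, 1, 1]]
  V a = (-1, 0, 0, 2)
Solving gives a = (0, -1, 0, 2).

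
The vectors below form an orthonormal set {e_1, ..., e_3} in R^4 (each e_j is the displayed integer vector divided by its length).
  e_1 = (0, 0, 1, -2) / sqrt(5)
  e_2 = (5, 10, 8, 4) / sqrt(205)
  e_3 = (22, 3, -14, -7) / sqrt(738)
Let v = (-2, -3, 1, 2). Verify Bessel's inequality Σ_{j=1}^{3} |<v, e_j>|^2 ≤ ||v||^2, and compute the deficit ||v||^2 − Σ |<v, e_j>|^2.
Σ |<v, e_j>|^2 = 27/2; ||v||^2 = 18; deficit = 9/2

Write each e_j = u_j / sqrt(<u_j, u_j>) where u_j is the displayed integer vector. Then <v, e_j> = <v, u_j> / sqrt(<u_j, u_j>), so |<v, e_j>|^2 = <v, u_j>^2 / <u_j, u_j>.
Coefficients: <v, e_1> = -3/sqrt(5), <v, e_2> = -24/sqrt(205), <v, e_3> = -81/sqrt(738).
Square and sum: Σ |<v, e_j>|^2 = 27/2.
Compute ||v||^2 = v·v = 18.
Deficit = 18 − 27/2 = 9/2 ≥ 0, confirming Bessel's inequality. (The deficit equals ||v − Σ <v,e_j> e_j||^2, the squared distance from v to span{e_j}.)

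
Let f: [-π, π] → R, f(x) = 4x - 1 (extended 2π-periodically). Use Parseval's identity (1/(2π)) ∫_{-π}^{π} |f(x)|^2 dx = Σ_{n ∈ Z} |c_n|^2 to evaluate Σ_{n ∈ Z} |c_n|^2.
Σ |c_n|^2 = 16π^2/3 + 1

Expand and integrate term by term over [-π, π]:
  ∫ (4x)^2 dx = 16·(2π^3/3); ∫ 2·4·(-1)·x dx = 0 (odd integrand); ∫ (-1)^2 dx = 1·2π.
So (1/(2π)) ∫_{-π}^{π} (4x - 1)^2 dx = 16π^2/3 + 1 = 16π^2/3 + 1.
Parseval ⇒ Σ |c_n|^2 = 16π^2/3 + 1.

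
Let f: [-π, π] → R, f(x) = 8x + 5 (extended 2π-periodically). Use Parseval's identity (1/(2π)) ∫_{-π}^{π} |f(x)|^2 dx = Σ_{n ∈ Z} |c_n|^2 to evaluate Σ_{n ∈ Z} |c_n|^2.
Σ |c_n|^2 = 64π^2/3 + 25

Expand and integrate term by term over [-π, π]:
  ∫ (8x)^2 dx = 64·(2π^3/3); ∫ 2·8·(5)·x dx = 0 (odd integrand); ∫ 5^2 dx = 25·2π.
So (1/(2π)) ∫_{-π}^{π} (8x + 5)^2 dx = 64π^2/3 + 25 = 64π^2/3 + 25.
Parseval ⇒ Σ |c_n|^2 = 64π^2/3 + 25.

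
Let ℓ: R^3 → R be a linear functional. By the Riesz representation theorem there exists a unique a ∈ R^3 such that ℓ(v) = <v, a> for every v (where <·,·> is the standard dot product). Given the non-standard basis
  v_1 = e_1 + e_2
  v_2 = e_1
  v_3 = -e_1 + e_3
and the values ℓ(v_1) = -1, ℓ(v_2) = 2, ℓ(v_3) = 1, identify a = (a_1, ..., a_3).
a = (2, -3, 3)

Write a = (a_1, ..., a_3) in the standard basis. For each basis vector v_i, ℓ(v_i) = <v_i, a> is a linear equation in the a_j's. Collect the n equations into a matrix system V a = ℓ, where row i of V is v_i (expressed in the standard basis). Since V is invertible (lower-triangular with 1s on the diagonal, up to permutation), solve by back-substitution:
  V =
[[1, 1, 0],
 [1, 0, 0],
 [-1, 0, 1]]
  V a = (-1, 2, 1)
Solving gives a = (2, -3, 3).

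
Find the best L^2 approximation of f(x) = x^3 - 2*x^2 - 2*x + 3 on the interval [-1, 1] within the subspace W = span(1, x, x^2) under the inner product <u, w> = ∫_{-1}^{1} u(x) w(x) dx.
g(x) = -2*x^2 - 7*x/5 + 3

The best approximation g ∈ W is the orthogonal projection of f onto W. Writing g = a_0 + a_1 x + a_2 x^2, the coefficients solve the normal equations G · a = b where
  G_{ij} = <φ_i, φ_j> and b_i = <f, φ_i>, with φ_0 = 1, φ_1 = x, φ_2 = x^2.
G =
  [2, 0, 2/3]
  [0, 2/3, 0]
  [2/3, 0, 2/5],
b = (14/3, -14/15, 6/5).
Solving gives a_0 = 3, a_1 = -7/5, a_2 = -2, so
  g(x) = -2*x^2 - 7*x/5 + 3.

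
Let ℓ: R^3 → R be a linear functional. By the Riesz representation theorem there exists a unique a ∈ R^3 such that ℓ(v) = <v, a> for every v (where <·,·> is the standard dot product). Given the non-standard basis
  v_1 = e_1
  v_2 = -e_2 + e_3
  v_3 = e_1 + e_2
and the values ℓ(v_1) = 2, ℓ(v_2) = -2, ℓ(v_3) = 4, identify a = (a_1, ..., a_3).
a = (2, 2, 0)

Write a = (a_1, ..., a_3) in the standard basis. For each basis vector v_i, ℓ(v_i) = <v_i, a> is a linear equation in the a_j's. Collect the n equations into a matrix system V a = ℓ, where row i of V is v_i (expressed in the standard basis). Since V is invertible (lower-triangular with 1s on the diagonal, up to permutation), solve by back-substitution:
  V =
[[1, 0, 0],
 [0, -1, 1],
 [1, 1, 0]]
  V a = (2, -2, 4)
Solving gives a = (2, 2, 0).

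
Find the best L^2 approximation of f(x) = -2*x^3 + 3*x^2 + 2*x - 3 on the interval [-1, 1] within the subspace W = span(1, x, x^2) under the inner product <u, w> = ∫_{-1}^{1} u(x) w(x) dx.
g(x) = 3*x^2 + 4*x/5 - 3

The best approximation g ∈ W is the orthogonal projection of f onto W. Writing g = a_0 + a_1 x + a_2 x^2, the coefficients solve the normal equations G · a = b where
  G_{ij} = <φ_i, φ_j> and b_i = <f, φ_i>, with φ_0 = 1, φ_1 = x, φ_2 = x^2.
G =
  [2, 0, 2/3]
  [0, 2/3, 0]
  [2/3, 0, 2/5],
b = (-4, 8/15, -4/5).
Solving gives a_0 = -3, a_1 = 4/5, a_2 = 3, so
  g(x) = 3*x^2 + 4*x/5 - 3.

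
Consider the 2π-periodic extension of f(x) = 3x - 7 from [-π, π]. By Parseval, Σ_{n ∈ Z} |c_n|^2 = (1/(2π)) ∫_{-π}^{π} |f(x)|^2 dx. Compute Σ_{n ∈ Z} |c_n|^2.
Σ |c_n|^2 = 3π^2 + 49

Expand and integrate term by term over [-π, π]:
  ∫ (3x)^2 dx = 9·(2π^3/3); ∫ 2·3·(-7)·x dx = 0 (odd integrand); ∫ (-7)^2 dx = 49·2π.
So (1/(2π)) ∫_{-π}^{π} (3x - 7)^2 dx = 9π^2/3 + 49 = 3π^2 + 49.
Parseval ⇒ Σ |c_n|^2 = 3π^2 + 49.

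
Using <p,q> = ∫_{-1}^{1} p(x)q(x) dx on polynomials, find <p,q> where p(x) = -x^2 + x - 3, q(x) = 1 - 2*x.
<p,q> = -8

Expand the product: p(x)·q(x) = 2*x^3 - 3*x^2 + 7*x - 3.
∫_{-1}^{1} of each monomial x^k gives [2/(k+1) if k even, 0 if k odd]. Integrating term-by-term (or equivalently evaluating the antiderivative F(x) = x^4/2 - x^3 + 7*x^2/2 - 3*x at the endpoints):
  F(1) − F(−1) = 0 − (8) = -8.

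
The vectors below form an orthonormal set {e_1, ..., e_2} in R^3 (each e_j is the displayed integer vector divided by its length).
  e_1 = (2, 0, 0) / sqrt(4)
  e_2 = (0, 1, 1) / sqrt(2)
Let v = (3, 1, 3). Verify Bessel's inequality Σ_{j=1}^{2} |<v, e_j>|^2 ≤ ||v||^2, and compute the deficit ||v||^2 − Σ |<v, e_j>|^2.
Σ |<v, e_j>|^2 = 17; ||v||^2 = 19; deficit = 2

Write each e_j = u_j / sqrt(<u_j, u_j>) where u_j is the displayed integer vector. Then <v, e_j> = <v, u_j> / sqrt(<u_j, u_j>), so |<v, e_j>|^2 = <v, u_j>^2 / <u_j, u_j>.
Coefficients: <v, e_1> = 6/sqrt(4), <v, e_2> = 4/sqrt(2).
Square and sum: Σ |<v, e_j>|^2 = 17.
Compute ||v||^2 = v·v = 19.
Deficit = 19 − 17 = 2 ≥ 0, confirming Bessel's inequality. (The deficit equals ||v − Σ <v,e_j> e_j||^2, the squared distance from v to span{e_j}.)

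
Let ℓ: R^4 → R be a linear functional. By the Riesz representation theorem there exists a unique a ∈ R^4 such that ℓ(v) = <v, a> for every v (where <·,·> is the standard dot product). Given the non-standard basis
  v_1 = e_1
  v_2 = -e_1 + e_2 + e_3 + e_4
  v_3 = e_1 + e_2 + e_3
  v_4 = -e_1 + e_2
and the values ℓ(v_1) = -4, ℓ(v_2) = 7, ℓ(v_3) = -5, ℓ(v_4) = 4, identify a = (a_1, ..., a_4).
a = (-4, 0, -1, 4)

Write a = (a_1, ..., a_4) in the standard basis. For each basis vector v_i, ℓ(v_i) = <v_i, a> is a linear equation in the a_j's. Collect the n equations into a matrix system V a = ℓ, where row i of V is v_i (expressed in the standard basis). Since V is invertible (lower-triangular with 1s on the diagonal, up to permutation), solve by back-substitution:
  V =
[[1, 0, 0, 0],
 [-1, 1, 1, 1],
 [1, 1, 1, 0],
 [-1, 1, 0, 0]]
  V a = (-4, 7, -5, 4)
Solving gives a = (-4, 0, -1, 4).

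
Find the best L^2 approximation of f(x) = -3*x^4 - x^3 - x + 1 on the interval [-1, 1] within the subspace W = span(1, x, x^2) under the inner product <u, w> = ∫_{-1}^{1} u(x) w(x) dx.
g(x) = -18*x^2/7 - 8*x/5 + 44/35

The best approximation g ∈ W is the orthogonal projection of f onto W. Writing g = a_0 + a_1 x + a_2 x^2, the coefficients solve the normal equations G · a = b where
  G_{ij} = <φ_i, φ_j> and b_i = <f, φ_i>, with φ_0 = 1, φ_1 = x, φ_2 = x^2.
G =
  [2, 0, 2/3]
  [0, 2/3, 0]
  [2/3, 0, 2/5],
b = (4/5, -16/15, -4/21).
Solving gives a_0 = 44/35, a_1 = -8/5, a_2 = -18/7, so
  g(x) = -18*x^2/7 - 8*x/5 + 44/35.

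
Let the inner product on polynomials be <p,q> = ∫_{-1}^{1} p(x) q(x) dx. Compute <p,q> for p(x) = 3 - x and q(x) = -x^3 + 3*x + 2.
<p,q> = 52/5

Expand the product: p(x)·q(x) = x^4 - 3*x^3 - 3*x^2 + 7*x + 6.
∫_{-1}^{1} of each monomial x^k gives [2/(k+1) if k even, 0 if k odd]. Integrating term-by-term (or equivalently evaluating the antiderivative F(x) = x^5/5 - 3*x^4/4 - x^3 + 7*x^2/2 + 6*x at the endpoints):
  F(1) − F(−1) = 159/20 − (-49/20) = 52/5.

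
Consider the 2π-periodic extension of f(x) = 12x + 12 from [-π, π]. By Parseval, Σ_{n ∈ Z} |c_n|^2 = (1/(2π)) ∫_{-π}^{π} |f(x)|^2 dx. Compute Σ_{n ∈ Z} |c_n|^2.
Σ |c_n|^2 = 48π^2 + 144

Expand and integrate term by term over [-π, π]:
  ∫ (12x)^2 dx = 144·(2π^3/3); ∫ 2·12·(12)·x dx = 0 (odd integrand); ∫ 12^2 dx = 144·2π.
So (1/(2π)) ∫_{-π}^{π} (12x + 12)^2 dx = 144π^2/3 + 144 = 48π^2 + 144.
Parseval ⇒ Σ |c_n|^2 = 48π^2 + 144.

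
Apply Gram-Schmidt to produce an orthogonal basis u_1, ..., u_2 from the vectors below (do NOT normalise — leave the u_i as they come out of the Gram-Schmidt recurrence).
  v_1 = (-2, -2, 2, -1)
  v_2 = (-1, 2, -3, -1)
Orthogonal basis:
  u_1 = (-2, -2, 2, -1)
  u_2 = (-27/13, 12/13, -25/13, -20/13)

Apply the Gram-Schmidt recurrence
  u_1 = v_1
  u_i = v_i − Σ_{j<i} ((v_i · u_j) / (u_j · u_j)) · u_j.

Step by step this gives:
  u_1 = (-2, -2, 2, -1)
  u_2 = (-27/13, 12/13, -25/13, -20/13)

Orthogonality check:
  u_2 · u_1 = 0 (should be 0)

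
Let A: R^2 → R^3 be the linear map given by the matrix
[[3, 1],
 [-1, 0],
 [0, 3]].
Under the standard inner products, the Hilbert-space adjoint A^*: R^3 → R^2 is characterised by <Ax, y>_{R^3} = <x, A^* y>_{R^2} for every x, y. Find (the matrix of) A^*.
A^* = A^T =
[[3, -1, 0],
 [1, 0, 3]]

For real matrices with standard dot products, the defining identity <Ax, y> = <x, A^* y> gives (Ax)^T y = x^T (A^*) y, i.e. x^T A^T y = x^T (A^*) y. Since this holds for all x, y, we must have A^* = A^T. Therefore
A^* =
[[3, -1, 0],
 [1, 0, 3]].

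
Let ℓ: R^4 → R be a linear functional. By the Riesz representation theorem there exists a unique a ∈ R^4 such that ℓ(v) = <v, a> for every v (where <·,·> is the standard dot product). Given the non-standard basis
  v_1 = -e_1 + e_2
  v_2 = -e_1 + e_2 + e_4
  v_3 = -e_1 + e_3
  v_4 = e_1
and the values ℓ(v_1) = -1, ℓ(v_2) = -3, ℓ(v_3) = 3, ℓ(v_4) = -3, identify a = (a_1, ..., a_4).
a = (-3, -4, 0, -2)

Write a = (a_1, ..., a_4) in the standard basis. For each basis vector v_i, ℓ(v_i) = <v_i, a> is a linear equation in the a_j's. Collect the n equations into a matrix system V a = ℓ, where row i of V is v_i (expressed in the standard basis). Since V is invertible (lower-triangular with 1s on the diagonal, up to permutation), solve by back-substitution:
  V =
[[-1, 1, 0, 0],
 [-1, 1, 0, 1],
 [-1, 0, 1, 0],
 [1, 0, 0, 0]]
  V a = (-1, -3, 3, -3)
Solving gives a = (-3, -4, 0, -2).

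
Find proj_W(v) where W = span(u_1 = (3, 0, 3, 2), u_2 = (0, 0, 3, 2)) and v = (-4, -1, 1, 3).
proj_W(v) = (-4, 0, 27/13, 18/13)

Set up U = [u_1 | ... | u_2] ∈ R^(4×2). The projector onto W = col(U) is P = U (U^T U)^(-1) U^T.
Compute U^T U =
  [22, 13]
  [13, 13],
and U^T v = (-3, 9).
Solve U^T U · c = U^T v for the coefficients: c = (-4/3, 79/39). The projection is proj_W(v) = U c.
Check: (v - proj_W(v)) · u_1 = 0  (should be 0).
Check: (v - proj_W(v)) · u_2 = 0  (should be 0).
Result: proj_W(v) = (-4, 0, 27/13, 18/13).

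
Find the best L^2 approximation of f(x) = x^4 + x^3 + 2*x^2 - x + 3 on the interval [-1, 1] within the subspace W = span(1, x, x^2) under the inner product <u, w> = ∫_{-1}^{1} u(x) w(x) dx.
g(x) = 20*x^2/7 - 2*x/5 + 102/35

The best approximation g ∈ W is the orthogonal projection of f onto W. Writing g = a_0 + a_1 x + a_2 x^2, the coefficients solve the normal equations G · a = b where
  G_{ij} = <φ_i, φ_j> and b_i = <f, φ_i>, with φ_0 = 1, φ_1 = x, φ_2 = x^2.
G =
  [2, 0, 2/3]
  [0, 2/3, 0]
  [2/3, 0, 2/5],
b = (116/15, -4/15, 108/35).
Solving gives a_0 = 102/35, a_1 = -2/5, a_2 = 20/7, so
  g(x) = 20*x^2/7 - 2*x/5 + 102/35.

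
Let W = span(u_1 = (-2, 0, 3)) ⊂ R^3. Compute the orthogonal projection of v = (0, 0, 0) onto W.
proj_W(v) = (0, 0, 0)

Set up U = [u_1 | ... | u_1] ∈ R^(3×1). The projector onto W = col(U) is P = U (U^T U)^(-1) U^T.
Compute U^T U =
  [13],
and U^T v = (0).
Solve U^T U · c = U^T v for the coefficients: c = (0). The projection is proj_W(v) = U c.
Check: (v - proj_W(v)) · u_1 = 0  (should be 0).
Result: proj_W(v) = (0, 0, 0).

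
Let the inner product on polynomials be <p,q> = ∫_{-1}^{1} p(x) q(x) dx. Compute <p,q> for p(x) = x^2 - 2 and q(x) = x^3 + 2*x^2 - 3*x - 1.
<p,q> = 22/15

Expand the product: p(x)·q(x) = x^5 + 2*x^4 - 5*x^3 - 5*x^2 + 6*x + 2.
∫_{-1}^{1} of each monomial x^k gives [2/(k+1) if k even, 0 if k odd]. Integrating term-by-term (or equivalently evaluating the antiderivative F(x) = x^6/6 + 2*x^5/5 - 5*x^4/4 - 5*x^3/3 + 3*x^2 + 2*x at the endpoints):
  F(1) − F(−1) = 53/20 − (71/60) = 22/15.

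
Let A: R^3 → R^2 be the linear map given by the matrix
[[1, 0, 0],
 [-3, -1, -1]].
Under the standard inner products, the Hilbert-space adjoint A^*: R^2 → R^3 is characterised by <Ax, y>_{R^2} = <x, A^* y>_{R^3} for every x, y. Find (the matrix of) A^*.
A^* = A^T =
[[1, -3],
 [0, -1],
 [0, -1]]

For real matrices with standard dot products, the defining identity <Ax, y> = <x, A^* y> gives (Ax)^T y = x^T (A^*) y, i.e. x^T A^T y = x^T (A^*) y. Since this holds for all x, y, we must have A^* = A^T. Therefore
A^* =
[[1, -3],
 [0, -1],
 [0, -1]].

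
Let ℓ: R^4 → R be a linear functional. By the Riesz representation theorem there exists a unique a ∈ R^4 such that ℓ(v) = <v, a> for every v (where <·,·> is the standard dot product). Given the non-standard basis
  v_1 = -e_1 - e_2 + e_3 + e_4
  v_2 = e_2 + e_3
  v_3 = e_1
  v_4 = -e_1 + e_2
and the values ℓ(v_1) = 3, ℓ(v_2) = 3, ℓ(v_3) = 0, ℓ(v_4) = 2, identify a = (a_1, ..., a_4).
a = (0, 2, 1, 4)

Write a = (a_1, ..., a_4) in the standard basis. For each basis vector v_i, ℓ(v_i) = <v_i, a> is a linear equation in the a_j's. Collect the n equations into a matrix system V a = ℓ, where row i of V is v_i (expressed in the standard basis). Since V is invertible (lower-triangular with 1s on the diagonal, up to permutation), solve by back-substitution:
  V =
[[-1, -1, 1, 1],
 [0, 1, 1, 0],
 [1, 0, 0, 0],
 [-1, 1, 0, 0]]
  V a = (3, 3, 0, 2)
Solving gives a = (0, 2, 1, 4).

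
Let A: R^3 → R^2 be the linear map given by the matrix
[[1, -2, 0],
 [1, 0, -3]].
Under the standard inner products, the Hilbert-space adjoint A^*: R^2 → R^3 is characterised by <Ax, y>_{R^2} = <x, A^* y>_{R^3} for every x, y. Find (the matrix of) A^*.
A^* = A^T =
[[1, 1],
 [-2, 0],
 [0, -3]]

For real matrices with standard dot products, the defining identity <Ax, y> = <x, A^* y> gives (Ax)^T y = x^T (A^*) y, i.e. x^T A^T y = x^T (A^*) y. Since this holds for all x, y, we must have A^* = A^T. Therefore
A^* =
[[1, 1],
 [-2, 0],
 [0, -3]].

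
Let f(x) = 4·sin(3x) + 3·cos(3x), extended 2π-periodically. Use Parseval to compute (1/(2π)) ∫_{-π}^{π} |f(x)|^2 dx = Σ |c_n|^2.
Σ |c_n|^2 = 25/2

Expand |f|^2 and use orthogonality of {sin(nx), cos(mx)} on [-π, π]:
  ∫_{-π}^{π} sin(nx)^2 dx = π, ∫ cos(mx)^2 dx = π, and cross terms integrate to 0.
So ∫_{-π}^{π} f(x)^2 dx = 4^2 · π + 3^2 · π = (16 + 9)π.
Divide by 2π: (16 + 9)/2 = 25/2.
By Parseval, this equals Σ |c_n|^2.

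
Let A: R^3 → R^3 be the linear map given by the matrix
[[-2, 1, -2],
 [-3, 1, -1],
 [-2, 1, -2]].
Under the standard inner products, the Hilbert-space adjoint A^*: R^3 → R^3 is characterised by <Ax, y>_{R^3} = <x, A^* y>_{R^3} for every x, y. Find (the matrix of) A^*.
A^* = A^T =
[[-2, -3, -2],
 [1, 1, 1],
 [-2, -1, -2]]

For real matrices with standard dot products, the defining identity <Ax, y> = <x, A^* y> gives (Ax)^T y = x^T (A^*) y, i.e. x^T A^T y = x^T (A^*) y. Since this holds for all x, y, we must have A^* = A^T. Therefore
A^* =
[[-2, -3, -2],
 [1, 1, 1],
 [-2, -1, -2]].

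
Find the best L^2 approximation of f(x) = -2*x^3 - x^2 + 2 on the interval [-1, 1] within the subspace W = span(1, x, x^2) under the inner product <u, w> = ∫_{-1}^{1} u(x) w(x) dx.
g(x) = -x^2 - 6*x/5 + 2

The best approximation g ∈ W is the orthogonal projection of f onto W. Writing g = a_0 + a_1 x + a_2 x^2, the coefficients solve the normal equations G · a = b where
  G_{ij} = <φ_i, φ_j> and b_i = <f, φ_i>, with φ_0 = 1, φ_1 = x, φ_2 = x^2.
G =
  [2, 0, 2/3]
  [0, 2/3, 0]
  [2/3, 0, 2/5],
b = (10/3, -4/5, 14/15).
Solving gives a_0 = 2, a_1 = -6/5, a_2 = -1, so
  g(x) = -x^2 - 6*x/5 + 2.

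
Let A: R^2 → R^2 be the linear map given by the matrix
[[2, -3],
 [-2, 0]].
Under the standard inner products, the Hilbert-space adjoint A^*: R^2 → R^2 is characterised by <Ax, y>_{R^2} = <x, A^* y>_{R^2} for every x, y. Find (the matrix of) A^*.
A^* = A^T =
[[2, -2],
 [-3, 0]]

For real matrices with standard dot products, the defining identity <Ax, y> = <x, A^* y> gives (Ax)^T y = x^T (A^*) y, i.e. x^T A^T y = x^T (A^*) y. Since this holds for all x, y, we must have A^* = A^T. Therefore
A^* =
[[2, -2],
 [-3, 0]].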